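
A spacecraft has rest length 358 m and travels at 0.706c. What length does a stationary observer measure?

Proper length L₀ = 358 m
γ = 1/√(1 - 0.706²) = 1.412
L = L₀/γ = 358/1.412 = 253.5 m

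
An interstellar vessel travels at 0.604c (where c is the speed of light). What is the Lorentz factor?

v/c = 0.604, so (v/c)² = 0.364816
1 - (v/c)² = 0.635184
γ = 1/√(0.635184) = 1.255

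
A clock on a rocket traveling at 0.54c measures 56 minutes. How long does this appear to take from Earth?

Proper time Δt₀ = 56 minutes
γ = 1/√(1 - 0.54²) = 1.188
Δt = γΔt₀ = 1.188 × 56 = 66.53 minutes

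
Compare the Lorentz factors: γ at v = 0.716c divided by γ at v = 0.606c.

γ₁ = 1/√(1 - 0.716²) = 1.432
γ₂ = 1/√(1 - 0.606²) = 1.257
γ₁/γ₂ = 1.432/1.257 = 1.139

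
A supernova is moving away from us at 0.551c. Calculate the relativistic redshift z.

β = 0.551
(1+β)/(1-β) = 1.551/0.449 = 3.4543
√(3.4543) = 1.8586
z = 1.8586 - 1 = 0.8586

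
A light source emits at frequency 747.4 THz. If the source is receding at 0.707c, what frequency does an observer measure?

β = v/c = 0.707
(1-β)/(1+β) = 0.293/1.707 = 0.17165
Doppler factor = √(0.17165) = 0.4143
f_obs = 747.4 × 0.4143 = 309.6 THz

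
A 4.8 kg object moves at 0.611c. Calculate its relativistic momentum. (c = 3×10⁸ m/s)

γ = 1/√(1 - 0.611²) = 1.263
v = 0.611 × 3×10⁸ = 1.833×10⁸ m/s
p = γmv = 1.263 × 4.8 × 1.833×10⁸ = 1.111×10⁹ kg·m/s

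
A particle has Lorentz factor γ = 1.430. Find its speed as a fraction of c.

From γ = 1/√(1 - v²/c²):
1/γ² = 1/1.430² = 0.4890
v²/c² = 1 - 0.4890 = 0.5110
v/c = √(0.5110) = 0.7148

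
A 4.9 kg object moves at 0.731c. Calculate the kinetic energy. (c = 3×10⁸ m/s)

γ = 1/√(1 - 0.731²) = 1.4655
γ - 1 = 0.4655
KE = (γ-1)mc² = 0.4655 × 4.9 × (3×10⁸)² = 2.053×10¹⁷ J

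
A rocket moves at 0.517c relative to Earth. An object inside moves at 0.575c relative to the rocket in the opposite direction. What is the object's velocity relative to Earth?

Object's velocity in rocket frame is u' = -0.575c
u = (u' + v)/(1 + u'v/c²) = (v - 0.575)/(1 - 0.575·v/c²)
Numerator: 0.517 - 0.575 = -0.058
Denominator: 1 - 0.297275 = 0.702725
u = -0.058/0.702725 = -0.08254c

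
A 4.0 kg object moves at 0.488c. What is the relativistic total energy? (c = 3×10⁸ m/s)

γ = 1/√(1 - 0.488²) = 1.14568
mc² = 4.0 × (3×10⁸)² = 3.600×10¹⁷ J
E = γmc² = 1.14568 × 3.600×10¹⁷ = 4.124×10¹⁷ J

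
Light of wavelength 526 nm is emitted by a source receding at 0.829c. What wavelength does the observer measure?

β = 0.829
Wavelength Doppler factor = √(1.829/0.171) = √(10.696) = 3.270
λ_obs = 526 × 3.270 = 1720 nm (redshift)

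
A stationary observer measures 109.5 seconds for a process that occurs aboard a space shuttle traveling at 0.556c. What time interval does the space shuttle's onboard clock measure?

Dilated time Δt = 109.5 seconds
γ = 1/√(1 - 0.556²) = 1.2031
Δt₀ = Δt/γ = 109.5/1.2031 = 91.01 seconds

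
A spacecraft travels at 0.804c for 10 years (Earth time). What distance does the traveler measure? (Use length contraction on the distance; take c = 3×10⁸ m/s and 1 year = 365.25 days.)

Earth distance: d = v × t = 0.804c × 10 yr = 7.612×10¹⁶ m
γ = 1.682
d' = d/γ = 7.612×10¹⁶/1.682 = 4.526×10¹⁶ m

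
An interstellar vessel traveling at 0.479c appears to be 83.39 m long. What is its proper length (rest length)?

Contracted length L = 83.39 m
γ = 1/√(1 - 0.479²) = 1.1392
L₀ = γL = 1.1392 × 83.39 = 95.00 m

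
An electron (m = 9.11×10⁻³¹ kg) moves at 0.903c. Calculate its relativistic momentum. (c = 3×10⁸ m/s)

γ = 1/√(1 - 0.903²) = 2.3275
v = 0.903 × 3×10⁸ = 2.709×10⁸ m/s
p = γmv = 2.3275 × 9.11×10⁻³¹ × 2.709×10⁸ = 5.744×10⁻²² kg·m/s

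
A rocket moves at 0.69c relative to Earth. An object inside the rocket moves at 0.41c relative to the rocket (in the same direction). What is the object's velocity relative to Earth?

u = (u' + v)/(1 + u'v/c²)
Numerator: 0.41 + 0.69 = 1.1
Denominator: 1 + 0.2829 = 1.2829
u = 1.1/1.2829 = 0.8574c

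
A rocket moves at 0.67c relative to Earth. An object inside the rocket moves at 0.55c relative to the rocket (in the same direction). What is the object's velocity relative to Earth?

u = (u' + v)/(1 + u'v/c²)
Numerator: 0.55 + 0.67 = 1.22
Denominator: 1 + 0.3685 = 1.3685
u = 1.22/1.3685 = 0.8915c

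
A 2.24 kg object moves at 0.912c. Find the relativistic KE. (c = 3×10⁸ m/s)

γ = 1/√(1 - 0.912²) = 2.438
γ - 1 = 1.438
KE = (γ-1)mc² = 1.438 × 2.24 × (3×10⁸)² = 2.899×10¹⁷ J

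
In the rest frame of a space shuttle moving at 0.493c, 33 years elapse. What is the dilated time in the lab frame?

Proper time Δt₀ = 33 years
γ = 1/√(1 - 0.493²) = 1.1494
Δt = γΔt₀ = 1.1494 × 33 = 37.93 years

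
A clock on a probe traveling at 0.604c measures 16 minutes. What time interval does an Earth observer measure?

Proper time Δt₀ = 16 minutes
γ = 1/√(1 - 0.604²) = 1.255
Δt = γΔt₀ = 1.255 × 16 = 20.08 minutes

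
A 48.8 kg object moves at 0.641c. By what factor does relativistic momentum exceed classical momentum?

p_rel = γmv, p_class = mv
Ratio = γ = 1/√(1 - 0.641²) = 1.303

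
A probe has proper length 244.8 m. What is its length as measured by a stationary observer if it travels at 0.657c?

Proper length L₀ = 244.8 m
γ = 1/√(1 - 0.657²) = 1.326
L = L₀/γ = 244.8/1.326 = 184.6 m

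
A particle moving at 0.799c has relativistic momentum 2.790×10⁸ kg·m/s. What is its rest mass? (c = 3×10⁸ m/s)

γ = 1/√(1 - 0.799²) = 1.663
v = 0.799 × 3×10⁸ = 2.397×10⁸ m/s
m = p/(γv) = 2.790×10⁸/(1.663 × 2.397×10⁸) = 0.6999 kg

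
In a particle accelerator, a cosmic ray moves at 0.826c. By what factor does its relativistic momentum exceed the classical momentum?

p_rel = γmv, p_class = mv
Ratio = γ = 1/√(1 - 0.826²)
= 1/√(0.317724) = 1.774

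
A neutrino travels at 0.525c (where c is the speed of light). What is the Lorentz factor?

v/c = 0.525, so (v/c)² = 0.275625
1 - (v/c)² = 0.724375
γ = 1/√(0.724375) = 1.175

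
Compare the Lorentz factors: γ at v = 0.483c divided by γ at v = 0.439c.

γ₁ = 1/√(1 - 0.483²) = 1.142
γ₂ = 1/√(1 - 0.439²) = 1.113
γ₁/γ₂ = 1.142/1.113 = 1.026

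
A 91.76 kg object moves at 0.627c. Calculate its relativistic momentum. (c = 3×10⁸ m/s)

γ = 1/√(1 - 0.627²) = 1.284
v = 0.627 × 3×10⁸ = 1.881×10⁸ m/s
p = γmv = 1.284 × 91.76 × 1.881×10⁸ = 2.216×10¹⁰ kg·m/s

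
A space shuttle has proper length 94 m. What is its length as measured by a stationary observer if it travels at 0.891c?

Proper length L₀ = 94 m
γ = 1/√(1 - 0.891²) = 2.2026
L = L₀/γ = 94/2.2026 = 42.68 m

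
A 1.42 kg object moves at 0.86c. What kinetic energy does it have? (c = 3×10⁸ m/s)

γ = 1/√(1 - 0.86²) = 1.9597
γ - 1 = 0.9597
KE = (γ-1)mc² = 0.9597 × 1.42 × (3×10⁸)² = 1.226×10¹⁷ J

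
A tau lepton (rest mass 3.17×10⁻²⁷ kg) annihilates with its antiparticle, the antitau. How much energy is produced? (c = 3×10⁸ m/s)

Both particles have the same rest mass, so total mass = 2m
E = 2m·c² = 2 × 3.17×10⁻²⁷ × (3×10⁸)²
= 2 × 3.17×10⁻²⁷ × 9×10¹⁶
= 5.706×10⁻¹⁰ J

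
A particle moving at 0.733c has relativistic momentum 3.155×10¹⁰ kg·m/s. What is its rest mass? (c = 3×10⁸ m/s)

γ = 1/√(1 - 0.733²) = 1.470
v = 0.733 × 3×10⁸ = 2.199×10⁸ m/s
m = p/(γv) = 3.155×10¹⁰/(1.470 × 2.199×10⁸) = 97.60 kg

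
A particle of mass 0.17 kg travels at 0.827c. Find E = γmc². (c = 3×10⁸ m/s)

γ = 1/√(1 - 0.827²) = 1.7787
mc² = 0.17 × (3×10⁸)² = 1.530×10¹⁶ J
E = γmc² = 1.7787 × 1.530×10¹⁶ = 2.721×10¹⁶ J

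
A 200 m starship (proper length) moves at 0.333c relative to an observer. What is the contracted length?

Proper length L₀ = 200 m
γ = 1/√(1 - 0.333²) = 1.0605
L = L₀/γ = 200/1.0605 = 188.6 m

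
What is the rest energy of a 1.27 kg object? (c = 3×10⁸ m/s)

c² = (3×10⁸)² = 9.000×10¹⁶ m²/s²
E₀ = mc² = 1.27 × 9.000×10¹⁶ = 1.143×10¹⁷ J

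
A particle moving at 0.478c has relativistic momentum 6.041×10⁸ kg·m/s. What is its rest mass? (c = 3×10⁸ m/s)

γ = 1/√(1 - 0.478²) = 1.1385
v = 0.478 × 3×10⁸ = 1.434×10⁸ m/s
m = p/(γv) = 6.041×10⁸/(1.1385 × 1.434×10⁸) = 3.700 kg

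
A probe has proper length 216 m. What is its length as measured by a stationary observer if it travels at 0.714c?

Proper length L₀ = 216 m
γ = 1/√(1 - 0.714²) = 1.4283
L = L₀/γ = 216/1.4283 = 151.2 m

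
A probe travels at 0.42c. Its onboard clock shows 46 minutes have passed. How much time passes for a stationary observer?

Proper time Δt₀ = 46 minutes
γ = 1/√(1 - 0.42²) = 1.102
Δt = γΔt₀ = 1.102 × 46 = 50.69 minutes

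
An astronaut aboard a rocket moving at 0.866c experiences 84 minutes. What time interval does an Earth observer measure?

Proper time Δt₀ = 84 minutes
γ = 1/√(1 - 0.866²) = 2.000
Δt = γΔt₀ = 2.000 × 84 = 168.0 minutes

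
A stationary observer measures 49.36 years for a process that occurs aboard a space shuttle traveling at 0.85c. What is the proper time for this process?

Dilated time Δt = 49.36 years
γ = 1/√(1 - 0.85²) = 1.8983
Δt₀ = Δt/γ = 49.36/1.8983 = 26.00 years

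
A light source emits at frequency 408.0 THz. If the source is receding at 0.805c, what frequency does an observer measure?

β = v/c = 0.805
(1-β)/(1+β) = 0.195/1.805 = 0.10803
Doppler factor = √(0.10803) = 0.3287
f_obs = 408.0 × 0.3287 = 134.1 THz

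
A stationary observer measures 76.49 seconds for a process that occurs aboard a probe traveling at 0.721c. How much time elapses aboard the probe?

Dilated time Δt = 76.49 seconds
γ = 1/√(1 - 0.721²) = 1.4431
Δt₀ = Δt/γ = 76.49/1.4431 = 53.00 seconds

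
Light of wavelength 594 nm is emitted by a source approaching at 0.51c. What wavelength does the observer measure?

β = 0.51
Wavelength Doppler factor = √(0.49/1.51) = √(0.324503) = 0.5697
λ_obs = 594 × 0.5697 = 338.4 nm (blueshift)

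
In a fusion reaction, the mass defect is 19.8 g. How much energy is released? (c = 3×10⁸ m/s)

Convert mass defect: Δm = 19.8 g = 0.0198 kg
E = Δm·c² = 0.0198 × (3×10⁸)²
= 0.0198 × 9×10¹⁶ = 1.782×10¹⁵ J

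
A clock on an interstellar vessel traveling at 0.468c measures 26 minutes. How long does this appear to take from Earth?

Proper time Δt₀ = 26 minutes
γ = 1/√(1 - 0.468²) = 1.1316
Δt = γΔt₀ = 1.1316 × 26 = 29.42 minutes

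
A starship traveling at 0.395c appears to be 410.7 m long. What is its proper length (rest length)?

Contracted length L = 410.7 m
γ = 1/√(1 - 0.395²) = 1.08852
L₀ = γL = 1.08852 × 410.7 = 447.1 m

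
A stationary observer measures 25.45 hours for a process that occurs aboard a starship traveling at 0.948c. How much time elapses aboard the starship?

Dilated time Δt = 25.45 hours
γ = 1/√(1 - 0.948²) = 3.142
Δt₀ = Δt/γ = 25.45/3.142 = 8.100 hours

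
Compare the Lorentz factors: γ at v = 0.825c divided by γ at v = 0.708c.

γ₁ = 1/√(1 - 0.825²) = 1.7695
γ₂ = 1/√(1 - 0.708²) = 1.4160
γ₁/γ₂ = 1.7695/1.4160 = 1.250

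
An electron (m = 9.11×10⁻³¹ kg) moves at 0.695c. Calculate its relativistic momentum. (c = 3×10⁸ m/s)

γ = 1/√(1 - 0.695²) = 1.391
v = 0.695 × 3×10⁸ = 2.085×10⁸ m/s
p = γmv = 1.391 × 9.11×10⁻³¹ × 2.085×10⁸ = 2.642×10⁻²² kg·m/s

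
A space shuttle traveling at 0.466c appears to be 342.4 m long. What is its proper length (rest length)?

Contracted length L = 342.4 m
γ = 1/√(1 - 0.466²) = 1.1302
L₀ = γL = 1.1302 × 342.4 = 387.0 m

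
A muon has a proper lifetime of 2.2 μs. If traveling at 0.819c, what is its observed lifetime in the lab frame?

Proper lifetime τ₀ = 2.2 μs
γ = 1/√(1 - 0.819²) = 1.7428
τ = γτ₀ = 1.7428 × 2.2 μs = 3.834 μs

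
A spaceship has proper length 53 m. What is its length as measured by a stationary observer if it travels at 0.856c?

Proper length L₀ = 53 m
γ = 1/√(1 - 0.856²) = 1.934
L = L₀/γ = 53/1.934 = 27.40 m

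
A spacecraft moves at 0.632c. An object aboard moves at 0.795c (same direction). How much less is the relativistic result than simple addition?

Classical: u' + v = 0.795 + 0.632 = 1.427c
Relativistic: u = (0.795 + 0.632)/(1 + 0.50244) = 1.427/1.50244 = 0.9498c
Difference: 1.427 - 0.9498 = 0.4772c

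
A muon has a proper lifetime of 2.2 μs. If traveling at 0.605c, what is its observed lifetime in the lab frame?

Proper lifetime τ₀ = 2.2 μs
γ = 1/√(1 - 0.605²) = 1.256
τ = γτ₀ = 1.256 × 2.2 μs = 2.763 μs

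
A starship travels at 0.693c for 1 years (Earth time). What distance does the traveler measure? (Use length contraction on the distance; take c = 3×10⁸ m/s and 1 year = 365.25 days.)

Earth distance: d = v × t = 0.693c × 1 yr = 6.561×10¹⁵ m
γ = 1.387
d' = d/γ = 6.561×10¹⁵/1.387 = 4.730×10¹⁵ m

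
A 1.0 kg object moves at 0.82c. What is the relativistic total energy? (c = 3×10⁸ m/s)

γ = 1/√(1 - 0.82²) = 1.747
mc² = 1.0 × (3×10⁸)² = 9.000×10¹⁶ J
E = γmc² = 1.747 × 9.000×10¹⁶ = 1.572×10¹⁷ J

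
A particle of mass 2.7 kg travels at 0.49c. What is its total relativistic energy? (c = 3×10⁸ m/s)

γ = 1/√(1 - 0.49²) = 1.1472
mc² = 2.7 × (3×10⁸)² = 2.430×10¹⁷ J
E = γmc² = 1.1472 × 2.430×10¹⁷ = 2.788×10¹⁷ J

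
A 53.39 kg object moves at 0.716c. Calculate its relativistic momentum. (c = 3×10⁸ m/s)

γ = 1/√(1 - 0.716²) = 1.4325
v = 0.716 × 3×10⁸ = 2.148×10⁸ m/s
p = γmv = 1.4325 × 53.39 × 2.148×10⁸ = 1.643×10¹⁰ kg·m/s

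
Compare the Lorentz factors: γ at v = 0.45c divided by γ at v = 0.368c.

γ₁ = 1/√(1 - 0.45²) = 1.1198
γ₂ = 1/√(1 - 0.368²) = 1.0755
γ₁/γ₂ = 1.1198/1.0755 = 1.041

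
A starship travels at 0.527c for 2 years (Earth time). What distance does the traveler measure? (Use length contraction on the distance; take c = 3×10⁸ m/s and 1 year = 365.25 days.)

Earth distance: d = v × t = 0.527c × 2 yr = 9.9785×10¹⁵ m
γ = 1.1767
d' = d/γ = 9.9785×10¹⁵/1.1767 = 8.480×10¹⁵ m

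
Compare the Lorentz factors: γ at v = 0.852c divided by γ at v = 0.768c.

γ₁ = 1/√(1 - 0.852²) = 1.9101
γ₂ = 1/√(1 - 0.768²) = 1.5614
γ₁/γ₂ = 1.9101/1.5614 = 1.223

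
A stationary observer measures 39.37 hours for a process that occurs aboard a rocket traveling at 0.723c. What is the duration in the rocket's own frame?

Dilated time Δt = 39.37 hours
γ = 1/√(1 - 0.723²) = 1.4475
Δt₀ = Δt/γ = 39.37/1.4475 = 27.20 hours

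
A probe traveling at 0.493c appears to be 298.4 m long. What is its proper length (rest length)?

Contracted length L = 298.4 m
γ = 1/√(1 - 0.493²) = 1.1494
L₀ = γL = 1.1494 × 298.4 = 343.0 m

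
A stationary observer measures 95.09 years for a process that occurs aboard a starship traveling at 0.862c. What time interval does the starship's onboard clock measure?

Dilated time Δt = 95.09 years
γ = 1/√(1 - 0.862²) = 1.973
Δt₀ = Δt/γ = 95.09/1.973 = 48.20 years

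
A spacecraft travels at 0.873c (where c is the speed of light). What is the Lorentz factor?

v/c = 0.873, so (v/c)² = 0.762129
1 - (v/c)² = 0.237871
γ = 1/√(0.237871) = 2.050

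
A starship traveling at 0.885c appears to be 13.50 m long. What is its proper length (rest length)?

Contracted length L = 13.50 m
γ = 1/√(1 - 0.885²) = 2.148
L₀ = γL = 2.148 × 13.50 = 29.00 m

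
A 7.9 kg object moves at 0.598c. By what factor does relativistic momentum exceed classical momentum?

p_rel = γmv, p_class = mv
Ratio = γ = 1/√(1 - 0.598²) = 1.248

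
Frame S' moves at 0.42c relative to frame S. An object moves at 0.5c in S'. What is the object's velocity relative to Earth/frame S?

u = (u' + v)/(1 + u'v/c²)
Numerator: 0.5 + 0.42 = 0.92
Denominator: 1 + 0.21 = 1.21
u = 0.92/1.21 = 0.7603c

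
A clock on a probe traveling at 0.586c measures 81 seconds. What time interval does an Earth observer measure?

Proper time Δt₀ = 81 seconds
γ = 1/√(1 - 0.586²) = 1.2341
Δt = γΔt₀ = 1.2341 × 81 = 99.96 seconds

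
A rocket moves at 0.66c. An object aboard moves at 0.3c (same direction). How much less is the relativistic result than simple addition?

Classical: u' + v = 0.3 + 0.66 = 0.96c
Relativistic: u = (0.3 + 0.66)/(1 + 0.198) = 0.96/1.198 = 0.8013c
Difference: 0.96 - 0.8013 = 0.1587c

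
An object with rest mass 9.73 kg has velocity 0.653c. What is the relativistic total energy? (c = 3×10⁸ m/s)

γ = 1/√(1 - 0.653²) = 1.320
mc² = 9.73 × (3×10⁸)² = 8.757×10¹⁷ J
E = γmc² = 1.320 × 8.757×10¹⁷ = 1.156×10¹⁸ J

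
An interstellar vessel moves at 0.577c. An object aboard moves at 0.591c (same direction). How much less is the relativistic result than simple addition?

Classical: u' + v = 0.591 + 0.577 = 1.168c
Relativistic: u = (0.591 + 0.577)/(1 + 0.341007) = 1.168/1.341007 = 0.8710c
Difference: 1.168 - 0.8710 = 0.2970c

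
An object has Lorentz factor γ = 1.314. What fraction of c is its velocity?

From γ = 1/√(1 - v²/c²):
1/γ² = 1/1.314² = 0.5792
v²/c² = 1 - 0.5792 = 0.4208
v/c = √(0.4208) = 0.6487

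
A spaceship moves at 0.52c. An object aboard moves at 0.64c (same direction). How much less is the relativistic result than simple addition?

Classical: u' + v = 0.64 + 0.52 = 1.16c
Relativistic: u = (0.64 + 0.52)/(1 + 0.3328) = 1.16/1.3328 = 0.8703c
Difference: 1.16 - 0.8703 = 0.2897c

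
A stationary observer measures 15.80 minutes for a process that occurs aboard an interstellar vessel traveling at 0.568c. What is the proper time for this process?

Dilated time Δt = 15.80 minutes
γ = 1/√(1 - 0.568²) = 1.215
Δt₀ = Δt/γ = 15.80/1.215 = 13.00 minutes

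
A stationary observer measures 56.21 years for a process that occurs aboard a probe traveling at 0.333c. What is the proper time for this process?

Dilated time Δt = 56.21 years
γ = 1/√(1 - 0.333²) = 1.0605
Δt₀ = Δt/γ = 56.21/1.0605 = 53.00 years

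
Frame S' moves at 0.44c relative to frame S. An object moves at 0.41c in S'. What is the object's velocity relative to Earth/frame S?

u = (u' + v)/(1 + u'v/c²)
Numerator: 0.41 + 0.44 = 0.85
Denominator: 1 + 0.1804 = 1.1804
u = 0.85/1.1804 = 0.7201c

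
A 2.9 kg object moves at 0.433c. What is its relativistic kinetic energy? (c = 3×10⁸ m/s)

γ = 1/√(1 - 0.433²) = 1.1094
γ - 1 = 0.1094
KE = (γ-1)mc² = 0.1094 × 2.9 × (3×10⁸)² = 2.855×10¹⁶ J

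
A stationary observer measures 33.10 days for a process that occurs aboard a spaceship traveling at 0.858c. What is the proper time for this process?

Dilated time Δt = 33.10 days
γ = 1/√(1 - 0.858²) = 1.947
Δt₀ = Δt/γ = 33.10/1.947 = 17.00 days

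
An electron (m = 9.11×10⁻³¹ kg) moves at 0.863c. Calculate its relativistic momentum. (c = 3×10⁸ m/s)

γ = 1/√(1 - 0.863²) = 1.9794
v = 0.863 × 3×10⁸ = 2.589×10⁸ m/s
p = γmv = 1.9794 × 9.11×10⁻³¹ × 2.589×10⁸ = 4.669×10⁻²² kg·m/s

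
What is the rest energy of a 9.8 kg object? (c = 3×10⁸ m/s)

c² = (3×10⁸)² = 9.000×10¹⁶ m²/s²
E₀ = mc² = 9.8 × 9.000×10¹⁶ = 8.820×10¹⁷ J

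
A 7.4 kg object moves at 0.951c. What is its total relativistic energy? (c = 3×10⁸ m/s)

γ = 1/√(1 - 0.951²) = 3.234
mc² = 7.4 × (3×10⁸)² = 6.660×10¹⁷ J
E = γmc² = 3.234 × 6.660×10¹⁷ = 2.154×10¹⁸ J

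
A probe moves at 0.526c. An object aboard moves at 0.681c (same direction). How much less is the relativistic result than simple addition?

Classical: u' + v = 0.681 + 0.526 = 1.207c
Relativistic: u = (0.681 + 0.526)/(1 + 0.358206) = 1.207/1.358206 = 0.8887c
Difference: 1.207 - 0.8887 = 0.3183c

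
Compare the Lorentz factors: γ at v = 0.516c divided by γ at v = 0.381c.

γ₁ = 1/√(1 - 0.516²) = 1.167
γ₂ = 1/√(1 - 0.381²) = 1.082
γ₁/γ₂ = 1.167/1.082 = 1.079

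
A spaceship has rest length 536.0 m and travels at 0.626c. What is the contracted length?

Proper length L₀ = 536.0 m
γ = 1/√(1 - 0.626²) = 1.2823
L = L₀/γ = 536.0/1.2823 = 418.0 m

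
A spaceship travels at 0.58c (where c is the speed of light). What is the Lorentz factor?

v/c = 0.58, so (v/c)² = 0.3364
1 - (v/c)² = 0.6636
γ = 1/√(0.6636) = 1.228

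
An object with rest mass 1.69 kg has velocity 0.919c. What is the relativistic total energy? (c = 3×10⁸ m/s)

γ = 1/√(1 - 0.919²) = 2.5364
mc² = 1.69 × (3×10⁸)² = 1.521×10¹⁷ J
E = γmc² = 2.5364 × 1.521×10¹⁷ = 3.858×10¹⁷ J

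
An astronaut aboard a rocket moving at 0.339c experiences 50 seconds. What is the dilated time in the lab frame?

Proper time Δt₀ = 50 seconds
γ = 1/√(1 - 0.339²) = 1.063
Δt = γΔt₀ = 1.063 × 50 = 53.15 seconds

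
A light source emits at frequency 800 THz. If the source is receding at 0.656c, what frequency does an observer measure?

β = v/c = 0.656
(1-β)/(1+β) = 0.344/1.656 = 0.20773
Doppler factor = √(0.20773) = 0.4558
f_obs = 800 × 0.4558 = 364.6 THz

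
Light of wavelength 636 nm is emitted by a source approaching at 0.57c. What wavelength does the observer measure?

β = 0.57
Wavelength Doppler factor = √(0.43/1.57) = √(0.27389) = 0.5233
λ_obs = 636 × 0.5233 = 332.8 nm (blueshift)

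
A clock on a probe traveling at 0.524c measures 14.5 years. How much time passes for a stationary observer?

Proper time Δt₀ = 14.5 years
γ = 1/√(1 - 0.524²) = 1.174
Δt = γΔt₀ = 1.174 × 14.5 = 17.02 years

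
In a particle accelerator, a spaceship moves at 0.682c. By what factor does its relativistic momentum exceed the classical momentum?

p_rel = γmv, p_class = mv
Ratio = γ = 1/√(1 - 0.682²)
= 1/√(0.534876) = 1.367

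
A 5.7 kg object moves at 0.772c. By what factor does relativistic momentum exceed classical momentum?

p_rel = γmv, p_class = mv
Ratio = γ = 1/√(1 - 0.772²) = 1.573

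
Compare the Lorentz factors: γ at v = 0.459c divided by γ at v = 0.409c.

γ₁ = 1/√(1 - 0.459²) = 1.126
γ₂ = 1/√(1 - 0.409²) = 1.096
γ₁/γ₂ = 1.126/1.096 = 1.027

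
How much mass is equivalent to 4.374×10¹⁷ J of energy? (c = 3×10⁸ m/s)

From E = mc², we get m = E/c²
c² = (3×10⁸)² = 9×10¹⁶ m²/s²
m = 4.374×10¹⁷ / 9×10¹⁶ = 4.860 kg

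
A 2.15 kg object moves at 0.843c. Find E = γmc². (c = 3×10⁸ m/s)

γ = 1/√(1 - 0.843²) = 1.859
mc² = 2.15 × (3×10⁸)² = 1.935×10¹⁷ J
E = γmc² = 1.859 × 1.935×10¹⁷ = 3.597×10¹⁷ J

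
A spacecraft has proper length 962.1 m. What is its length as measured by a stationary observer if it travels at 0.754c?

Proper length L₀ = 962.1 m
γ = 1/√(1 - 0.754²) = 1.5224
L = L₀/γ = 962.1/1.5224 = 632.0 m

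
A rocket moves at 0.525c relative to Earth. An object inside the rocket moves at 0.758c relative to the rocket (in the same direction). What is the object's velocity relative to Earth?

u = (u' + v)/(1 + u'v/c²)
Numerator: 0.758 + 0.525 = 1.283
Denominator: 1 + 0.39795 = 1.39795
u = 1.283/1.39795 = 0.9178c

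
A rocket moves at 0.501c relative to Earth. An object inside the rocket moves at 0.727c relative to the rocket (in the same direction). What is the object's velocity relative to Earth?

u = (u' + v)/(1 + u'v/c²)
Numerator: 0.727 + 0.501 = 1.228
Denominator: 1 + 0.364227 = 1.364227
u = 1.228/1.364227 = 0.9001c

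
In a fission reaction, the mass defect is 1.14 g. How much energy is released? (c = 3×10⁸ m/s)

Convert mass defect: Δm = 1.14 g = 0.00114 kg
E = Δm·c² = 0.00114 × (3×10⁸)²
= 0.00114 × 9×10¹⁶ = 1.026×10¹⁴ J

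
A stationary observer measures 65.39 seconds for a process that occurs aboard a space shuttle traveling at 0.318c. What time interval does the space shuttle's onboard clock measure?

Dilated time Δt = 65.39 seconds
γ = 1/√(1 - 0.318²) = 1.05475
Δt₀ = Δt/γ = 65.39/1.05475 = 62.00 seconds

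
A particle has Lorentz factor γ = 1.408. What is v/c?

From γ = 1/√(1 - v²/c²):
1/γ² = 1/1.408² = 0.5044
v²/c² = 1 - 0.5044 = 0.4956
v/c = √(0.4956) = 0.7040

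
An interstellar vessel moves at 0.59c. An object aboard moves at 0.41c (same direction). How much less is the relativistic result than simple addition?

Classical: u' + v = 0.41 + 0.59 = 1c
Relativistic: u = (0.41 + 0.59)/(1 + 0.2419) = 1/1.2419 = 0.8052c
Difference: 1 - 0.8052 = 0.1948c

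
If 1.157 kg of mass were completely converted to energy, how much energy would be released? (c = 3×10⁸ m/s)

Using E = mc²:
c² = (3×10⁸)² = 9×10¹⁶ m²/s²
E = 1.157 × 9×10¹⁶ = 1.041×10¹⁷ J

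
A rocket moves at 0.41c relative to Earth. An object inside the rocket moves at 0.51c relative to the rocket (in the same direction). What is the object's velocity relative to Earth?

u = (u' + v)/(1 + u'v/c²)
Numerator: 0.51 + 0.41 = 0.92
Denominator: 1 + 0.2091 = 1.2091
u = 0.92/1.2091 = 0.7609c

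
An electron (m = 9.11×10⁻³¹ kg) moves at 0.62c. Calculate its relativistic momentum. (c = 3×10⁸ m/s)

γ = 1/√(1 - 0.62²) = 1.275
v = 0.62 × 3×10⁸ = 1.860×10⁸ m/s
p = γmv = 1.275 × 9.11×10⁻³¹ × 1.860×10⁸ = 2.160×10⁻²² kg·m/s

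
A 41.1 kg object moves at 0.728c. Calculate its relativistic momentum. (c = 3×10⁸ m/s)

γ = 1/√(1 - 0.728²) = 1.4586
v = 0.728 × 3×10⁸ = 2.184×10⁸ m/s
p = γmv = 1.4586 × 41.1 × 2.184×10⁸ = 1.309×10¹⁰ kg·m/s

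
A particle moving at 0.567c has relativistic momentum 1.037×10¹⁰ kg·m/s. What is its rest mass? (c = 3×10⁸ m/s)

γ = 1/√(1 - 0.567²) = 1.214
v = 0.567 × 3×10⁸ = 1.701×10⁸ m/s
m = p/(γv) = 1.037×10¹⁰/(1.214 × 1.701×10⁸) = 50.22 kg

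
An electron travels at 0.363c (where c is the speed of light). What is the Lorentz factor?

v/c = 0.363, so (v/c)² = 0.131769
1 - (v/c)² = 0.868231
γ = 1/√(0.868231) = 1.073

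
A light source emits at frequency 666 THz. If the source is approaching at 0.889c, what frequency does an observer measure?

β = v/c = 0.889
(1+β)/(1-β) = 1.889/0.111 = 17.018
Doppler factor = √(17.018) = 4.125
f_obs = 666 × 4.125 = 2747 THz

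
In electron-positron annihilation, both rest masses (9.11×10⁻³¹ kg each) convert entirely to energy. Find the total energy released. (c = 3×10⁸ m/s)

Both particles have the same rest mass, so total mass = 2m
E = 2m·c² = 2 × 9.11×10⁻³¹ × (3×10⁸)²
= 2 × 9.11×10⁻³¹ × 9×10¹⁶
= 1.640×10⁻¹³ J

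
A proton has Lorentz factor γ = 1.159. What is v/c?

From γ = 1/√(1 - v²/c²):
1/γ² = 1/1.159² = 0.74445
v²/c² = 1 - 0.74445 = 0.25555
v/c = √(0.25555) = 0.5055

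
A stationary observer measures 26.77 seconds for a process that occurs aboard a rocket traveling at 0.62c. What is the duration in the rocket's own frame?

Dilated time Δt = 26.77 seconds
γ = 1/√(1 - 0.62²) = 1.275
Δt₀ = Δt/γ = 26.77/1.275 = 21.00 seconds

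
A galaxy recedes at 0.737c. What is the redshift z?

β = 0.737
(1+β)/(1-β) = 1.737/0.263 = 6.605
√(6.605) = 2.570
z = 2.570 - 1 = 1.570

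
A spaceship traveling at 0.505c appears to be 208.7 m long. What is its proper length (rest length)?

Contracted length L = 208.7 m
γ = 1/√(1 - 0.505²) = 1.1586
L₀ = γL = 1.1586 × 208.7 = 241.8 m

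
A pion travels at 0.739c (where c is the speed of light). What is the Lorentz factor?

v/c = 0.739, so (v/c)² = 0.546121
1 - (v/c)² = 0.453879
γ = 1/√(0.453879) = 1.484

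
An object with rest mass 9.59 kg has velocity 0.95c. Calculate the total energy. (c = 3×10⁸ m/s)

γ = 1/√(1 - 0.95²) = 3.2026
mc² = 9.59 × (3×10⁸)² = 8.631×10¹⁷ J
E = γmc² = 3.2026 × 8.631×10¹⁷ = 2.764×10¹⁸ J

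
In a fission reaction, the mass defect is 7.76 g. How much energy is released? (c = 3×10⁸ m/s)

Convert mass defect: Δm = 7.76 g = 0.00776 kg
E = Δm·c² = 0.00776 × (3×10⁸)²
= 0.00776 × 9×10¹⁶ = 6.984×10¹⁴ J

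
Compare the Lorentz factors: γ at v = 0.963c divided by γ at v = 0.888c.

γ₁ = 1/√(1 - 0.963²) = 3.711
γ₂ = 1/√(1 - 0.888²) = 2.175
γ₁/γ₂ = 3.711/2.175 = 1.706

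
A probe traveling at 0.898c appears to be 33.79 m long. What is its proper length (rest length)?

Contracted length L = 33.79 m
γ = 1/√(1 - 0.898²) = 2.273
L₀ = γL = 2.273 × 33.79 = 76.80 m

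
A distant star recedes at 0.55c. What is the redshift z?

β = 0.55
(1+β)/(1-β) = 1.55/0.45 = 3.4444
√(3.4444) = 1.8559
z = 1.8559 - 1 = 0.8559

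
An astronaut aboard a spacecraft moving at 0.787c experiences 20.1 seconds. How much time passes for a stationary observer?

Proper time Δt₀ = 20.1 seconds
γ = 1/√(1 - 0.787²) = 1.621
Δt = γΔt₀ = 1.621 × 20.1 = 32.58 seconds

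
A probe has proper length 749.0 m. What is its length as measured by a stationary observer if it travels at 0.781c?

Proper length L₀ = 749.0 m
γ = 1/√(1 - 0.781²) = 1.601
L = L₀/γ = 749.0/1.601 = 467.8 m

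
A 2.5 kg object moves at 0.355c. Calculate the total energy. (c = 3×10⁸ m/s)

γ = 1/√(1 - 0.355²) = 1.0697
mc² = 2.5 × (3×10⁸)² = 2.250×10¹⁷ J
E = γmc² = 1.0697 × 2.250×10¹⁷ = 2.407×10¹⁷ J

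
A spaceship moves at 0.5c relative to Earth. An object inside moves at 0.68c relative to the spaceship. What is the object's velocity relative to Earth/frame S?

u = (u' + v)/(1 + u'v/c²)
Numerator: 0.68 + 0.5 = 1.18
Denominator: 1 + 0.34 = 1.34
u = 1.18/1.34 = 0.8806c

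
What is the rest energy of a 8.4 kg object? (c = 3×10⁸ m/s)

c² = (3×10⁸)² = 9.000×10¹⁶ m²/s²
E₀ = mc² = 8.4 × 9.000×10¹⁶ = 7.560×10¹⁷ J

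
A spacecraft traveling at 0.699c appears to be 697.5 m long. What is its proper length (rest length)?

Contracted length L = 697.5 m
γ = 1/√(1 - 0.699²) = 1.3984
L₀ = γL = 1.3984 × 697.5 = 975.4 m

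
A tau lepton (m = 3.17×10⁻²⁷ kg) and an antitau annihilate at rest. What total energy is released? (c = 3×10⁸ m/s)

Both particles have the same rest mass, so total mass = 2m
E = 2m·c² = 2 × 3.17×10⁻²⁷ × (3×10⁸)²
= 2 × 3.17×10⁻²⁷ × 9×10¹⁶
= 5.706×10⁻¹⁰ J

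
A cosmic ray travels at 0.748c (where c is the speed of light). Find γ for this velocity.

v/c = 0.748, so (v/c)² = 0.559504
1 - (v/c)² = 0.440496
γ = 1/√(0.440496) = 1.507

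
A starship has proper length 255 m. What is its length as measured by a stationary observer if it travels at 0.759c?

Proper length L₀ = 255 m
γ = 1/√(1 - 0.759²) = 1.536
L = L₀/γ = 255/1.536 = 166.0 m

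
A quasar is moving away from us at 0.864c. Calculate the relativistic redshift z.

β = 0.864
(1+β)/(1-β) = 1.864/0.136 = 13.706
√(13.706) = 3.702
z = 3.702 - 1 = 2.702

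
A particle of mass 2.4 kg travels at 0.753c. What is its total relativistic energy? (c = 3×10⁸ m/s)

γ = 1/√(1 - 0.753²) = 1.520
mc² = 2.4 × (3×10⁸)² = 2.160×10¹⁷ J
E = γmc² = 1.520 × 2.160×10¹⁷ = 3.283×10¹⁷ J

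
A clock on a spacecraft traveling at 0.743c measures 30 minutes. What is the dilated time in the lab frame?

Proper time Δt₀ = 30 minutes
γ = 1/√(1 - 0.743²) = 1.494
Δt = γΔt₀ = 1.494 × 30 = 44.82 minutes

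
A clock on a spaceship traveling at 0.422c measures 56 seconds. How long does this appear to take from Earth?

Proper time Δt₀ = 56 seconds
γ = 1/√(1 - 0.422²) = 1.103
Δt = γΔt₀ = 1.103 × 56 = 61.77 seconds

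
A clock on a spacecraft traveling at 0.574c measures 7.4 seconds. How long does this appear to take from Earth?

Proper time Δt₀ = 7.4 seconds
γ = 1/√(1 - 0.574²) = 1.2212
Δt = γΔt₀ = 1.2212 × 7.4 = 9.037 seconds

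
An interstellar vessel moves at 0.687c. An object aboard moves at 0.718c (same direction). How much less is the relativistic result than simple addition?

Classical: u' + v = 0.718 + 0.687 = 1.405c
Relativistic: u = (0.718 + 0.687)/(1 + 0.493266) = 1.405/1.493266 = 0.9409c
Difference: 1.405 - 0.9409 = 0.4641c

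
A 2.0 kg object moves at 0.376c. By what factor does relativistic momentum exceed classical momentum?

p_rel = γmv, p_class = mv
Ratio = γ = 1/√(1 - 0.376²) = 1.079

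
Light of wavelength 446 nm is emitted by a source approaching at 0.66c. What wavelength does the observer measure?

β = 0.66
Wavelength Doppler factor = √(0.34/1.66) = √(0.20482) = 0.45257
λ_obs = 446 × 0.45257 = 201.8 nm (blueshift)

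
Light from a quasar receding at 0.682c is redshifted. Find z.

β = 0.682
(1+β)/(1-β) = 1.682/0.318 = 5.289
√(5.289) = 2.300
z = 2.300 - 1 = 1.300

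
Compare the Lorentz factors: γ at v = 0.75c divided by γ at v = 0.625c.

γ₁ = 1/√(1 - 0.75²) = 1.512
γ₂ = 1/√(1 - 0.625²) = 1.281
γ₁/γ₂ = 1.512/1.281 = 1.180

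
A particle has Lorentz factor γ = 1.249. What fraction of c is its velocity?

From γ = 1/√(1 - v²/c²):
1/γ² = 1/1.249² = 0.64103
v²/c² = 1 - 0.64103 = 0.35897
v/c = √(0.35897) = 0.5991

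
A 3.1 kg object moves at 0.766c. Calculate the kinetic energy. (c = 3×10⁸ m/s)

γ = 1/√(1 - 0.766²) = 1.5556
γ - 1 = 0.5556
KE = (γ-1)mc² = 0.5556 × 3.1 × (3×10⁸)² = 1.550×10¹⁷ J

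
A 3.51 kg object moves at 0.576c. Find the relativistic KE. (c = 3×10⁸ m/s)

γ = 1/√(1 - 0.576²) = 1.22332
γ - 1 = 0.22332
KE = (γ-1)mc² = 0.22332 × 3.51 × (3×10⁸)² = 7.055×10¹⁶ J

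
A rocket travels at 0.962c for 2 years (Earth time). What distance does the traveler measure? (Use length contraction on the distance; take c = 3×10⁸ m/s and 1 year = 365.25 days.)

Earth distance: d = v × t = 0.962c × 2 yr = 1.8215×10¹⁶ m
γ = 3.6623
d' = d/γ = 1.8215×10¹⁶/3.6623 = 4.974×10¹⁵ m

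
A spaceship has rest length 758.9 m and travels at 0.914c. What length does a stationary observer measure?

Proper length L₀ = 758.9 m
γ = 1/√(1 - 0.914²) = 2.465
L = L₀/γ = 758.9/2.465 = 307.9 m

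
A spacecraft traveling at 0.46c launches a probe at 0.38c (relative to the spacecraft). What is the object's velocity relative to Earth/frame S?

u = (u' + v)/(1 + u'v/c²)
Numerator: 0.38 + 0.46 = 0.84
Denominator: 1 + 0.1748 = 1.1748
u = 0.84/1.1748 = 0.7150c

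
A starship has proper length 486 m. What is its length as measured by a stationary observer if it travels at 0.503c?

Proper length L₀ = 486 m
γ = 1/√(1 - 0.503²) = 1.15702
L = L₀/γ = 486/1.15702 = 420.0 m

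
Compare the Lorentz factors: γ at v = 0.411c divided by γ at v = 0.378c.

γ₁ = 1/√(1 - 0.411²) = 1.097
γ₂ = 1/√(1 - 0.378²) = 1.080
γ₁/γ₂ = 1.097/1.080 = 1.016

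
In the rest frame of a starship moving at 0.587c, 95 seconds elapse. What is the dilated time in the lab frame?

Proper time Δt₀ = 95 seconds
γ = 1/√(1 - 0.587²) = 1.235
Δt = γΔt₀ = 1.235 × 95 = 117.3 seconds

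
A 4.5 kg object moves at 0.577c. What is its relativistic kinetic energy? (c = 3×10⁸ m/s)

γ = 1/√(1 - 0.577²) = 1.22437
γ - 1 = 0.22437
KE = (γ-1)mc² = 0.22437 × 4.5 × (3×10⁸)² = 9.087×10¹⁶ J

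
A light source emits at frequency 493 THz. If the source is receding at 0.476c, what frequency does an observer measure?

β = v/c = 0.476
(1-β)/(1+β) = 0.524/1.476 = 0.3550
Doppler factor = √(0.3550) = 0.5958
f_obs = 493 × 0.5958 = 293.7 THz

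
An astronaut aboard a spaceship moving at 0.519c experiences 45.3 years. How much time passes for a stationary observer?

Proper time Δt₀ = 45.3 years
γ = 1/√(1 - 0.519²) = 1.170
Δt = γΔt₀ = 1.170 × 45.3 = 53.00 years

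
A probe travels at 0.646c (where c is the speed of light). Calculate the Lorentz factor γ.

v/c = 0.646, so (v/c)² = 0.417316
1 - (v/c)² = 0.582684
γ = 1/√(0.582684) = 1.310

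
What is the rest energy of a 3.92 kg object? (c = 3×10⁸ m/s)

c² = (3×10⁸)² = 9.000×10¹⁶ m²/s²
E₀ = mc² = 3.92 × 9.000×10¹⁶ = 3.528×10¹⁷ J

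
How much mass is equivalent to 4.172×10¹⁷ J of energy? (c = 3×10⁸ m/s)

From E = mc², we get m = E/c²
c² = (3×10⁸)² = 9×10¹⁶ m²/s²
m = 4.172×10¹⁷ / 9×10¹⁶ = 4.636 kg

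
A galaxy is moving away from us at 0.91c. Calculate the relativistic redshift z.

β = 0.91
(1+β)/(1-β) = 1.91/0.09 = 21.22
√(21.22) = 4.607
z = 4.607 - 1 = 3.607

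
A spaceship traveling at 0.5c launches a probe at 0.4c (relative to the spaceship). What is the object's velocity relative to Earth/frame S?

u = (u' + v)/(1 + u'v/c²)
Numerator: 0.4 + 0.5 = 0.9
Denominator: 1 + 0.2 = 1.2
u = 0.9/1.2 = 0.7500c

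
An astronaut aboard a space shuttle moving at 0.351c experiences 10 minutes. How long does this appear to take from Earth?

Proper time Δt₀ = 10 minutes
γ = 1/√(1 - 0.351²) = 1.068
Δt = γΔt₀ = 1.068 × 10 = 10.68 minutes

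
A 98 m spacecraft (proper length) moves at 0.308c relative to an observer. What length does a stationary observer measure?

Proper length L₀ = 98 m
γ = 1/√(1 - 0.308²) = 1.051
L = L₀/γ = 98/1.051 = 93.24 m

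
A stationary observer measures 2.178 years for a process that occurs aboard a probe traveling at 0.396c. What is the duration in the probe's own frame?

Dilated time Δt = 2.178 years
γ = 1/√(1 - 0.396²) = 1.089
Δt₀ = Δt/γ = 2.178/1.089 = 2.000 years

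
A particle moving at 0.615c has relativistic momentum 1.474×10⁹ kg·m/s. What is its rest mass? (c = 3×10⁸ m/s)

γ = 1/√(1 - 0.615²) = 1.2682
v = 0.615 × 3×10⁸ = 1.845×10⁸ m/s
m = p/(γv) = 1.474×10⁹/(1.2682 × 1.845×10⁸) = 6.300 kg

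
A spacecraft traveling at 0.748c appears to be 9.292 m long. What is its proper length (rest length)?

Contracted length L = 9.292 m
γ = 1/√(1 - 0.748²) = 1.507
L₀ = γL = 1.507 × 9.292 = 14.00 m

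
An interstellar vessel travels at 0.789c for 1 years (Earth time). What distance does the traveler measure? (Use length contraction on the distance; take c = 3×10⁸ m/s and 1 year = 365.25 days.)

Earth distance: d = v × t = 0.789c × 1 yr = 7.4697×10¹⁵ m
γ = 1.6276
d' = d/γ = 7.4697×10¹⁵/1.6276 = 4.589×10¹⁵ m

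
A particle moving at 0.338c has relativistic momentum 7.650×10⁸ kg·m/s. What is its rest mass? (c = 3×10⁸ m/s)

γ = 1/√(1 - 0.338²) = 1.06253
v = 0.338 × 3×10⁸ = 1.014×10⁸ m/s
m = p/(γv) = 7.650×10⁸/(1.06253 × 1.014×10⁸) = 7.100 kg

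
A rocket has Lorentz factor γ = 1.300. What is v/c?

From γ = 1/√(1 - v²/c²):
1/γ² = 1/1.300² = 0.5917
v²/c² = 1 - 0.5917 = 0.4083
v/c = √(0.4083) = 0.6390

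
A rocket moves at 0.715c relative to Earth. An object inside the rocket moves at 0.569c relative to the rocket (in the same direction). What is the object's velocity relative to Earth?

u = (u' + v)/(1 + u'v/c²)
Numerator: 0.569 + 0.715 = 1.284
Denominator: 1 + 0.406835 = 1.406835
u = 1.284/1.406835 = 0.9127c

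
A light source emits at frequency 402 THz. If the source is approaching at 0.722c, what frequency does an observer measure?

β = v/c = 0.722
(1+β)/(1-β) = 1.722/0.278 = 6.194
Doppler factor = √(6.194) = 2.489
f_obs = 402 × 2.489 = 1001 THz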